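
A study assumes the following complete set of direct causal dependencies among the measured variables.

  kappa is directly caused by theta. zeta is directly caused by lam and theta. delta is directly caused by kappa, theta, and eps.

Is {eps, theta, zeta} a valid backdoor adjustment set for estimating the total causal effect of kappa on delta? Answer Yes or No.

Backdoor paths from kappa to delta (paths whose first edge points into kappa):
  P1: kappa <- theta -> delta
Condition 1 (no descendant of kappa in the set): holds — descendants of kappa are {delta}; none are in {eps, theta, zeta}.
Condition 2 (every backdoor path blocked by {eps, theta, zeta}):
  P1: blocked at fork node theta ∈ conditioning set.
{eps, theta, zeta} satisfies the backdoor criterion.

Yes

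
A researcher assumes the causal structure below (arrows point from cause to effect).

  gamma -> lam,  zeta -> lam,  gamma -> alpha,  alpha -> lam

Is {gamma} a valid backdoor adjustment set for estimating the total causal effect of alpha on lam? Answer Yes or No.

Yes

Backdoor paths from alpha to lam (paths whose first edge points into alpha):
  P1: alpha <- gamma -> lam
Condition 1 (no descendant of alpha in the set): holds — descendants of alpha are {lam}; none are in {gamma}.
Condition 2 (every backdoor path blocked by {gamma}):
  P1: blocked at fork node gamma ∈ conditioning set.
{gamma} satisfies the backdoor criterion.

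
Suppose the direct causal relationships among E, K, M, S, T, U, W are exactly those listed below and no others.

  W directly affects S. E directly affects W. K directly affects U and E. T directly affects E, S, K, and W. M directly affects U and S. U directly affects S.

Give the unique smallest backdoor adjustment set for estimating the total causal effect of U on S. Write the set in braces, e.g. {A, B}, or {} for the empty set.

Variables eligible for adjustment (non-descendants of U, excluding U and S): {E, K, M, T, W}.
Backdoor paths from U to S:
  P1: U <- K <- T -> E -> W -> S
  P2: U <- K <- T -> W -> S
  P3: U <- K <- T -> S
  P4: U <- K -> E <- T -> W -> S
  P5: U <- K -> E <- T -> S
  P6: U <- K -> E -> W <- T -> S
  P7: U <- K -> E -> W -> S
  P8: U <- M -> S
The empty set is not sufficient: P1 (U <- K <- T -> E -> W -> S) has no collider blocking it and no conditioned non-collider, so it is open.
Try {K, M}:
  P1: blocked at chain node K ∈ conditioning set.
  P2: blocked at chain node K ∈ conditioning set.
  P3: blocked at chain node K ∈ conditioning set.
  P4: blocked at fork node K ∈ conditioning set.
  P5: blocked at fork node K ∈ conditioning set.
  P6: blocked at fork node K ∈ conditioning set.
  P7: blocked at fork node K ∈ conditioning set.
  P8: blocked at fork node M ∈ conditioning set.
{K, M} contains no descendant of U and blocks every backdoor path.
Every element of {K, M} is needed (dropping K leaves P1 open; dropping M leaves P8 open), so no proper subset is valid.
Among all size-2 subsets of the eligible variables, only {K, M} blocks every backdoor path, so it is the unique smallest valid adjustment set.

{K, M}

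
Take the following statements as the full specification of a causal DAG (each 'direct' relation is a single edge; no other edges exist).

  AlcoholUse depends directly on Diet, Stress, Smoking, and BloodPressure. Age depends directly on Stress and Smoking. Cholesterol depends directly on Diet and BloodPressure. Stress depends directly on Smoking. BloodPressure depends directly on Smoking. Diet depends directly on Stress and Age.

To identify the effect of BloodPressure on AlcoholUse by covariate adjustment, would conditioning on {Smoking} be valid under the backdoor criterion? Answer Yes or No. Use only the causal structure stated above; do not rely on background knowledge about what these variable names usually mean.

Yes

Backdoor paths from BloodPressure to AlcoholUse (paths whose first edge points into BloodPressure):
  P1: BloodPressure <- Smoking -> Stress -> Age -> Diet -> AlcoholUse
  P2: BloodPressure <- Smoking -> Stress -> Diet -> AlcoholUse
  P3: BloodPressure <- Smoking -> Stress -> AlcoholUse
  P4: BloodPressure <- Smoking -> Age <- Stress -> Diet -> AlcoholUse
  P5: BloodPressure <- Smoking -> Age <- Stress -> AlcoholUse
  P6: BloodPressure <- Smoking -> Age -> Diet <- Stress -> AlcoholUse
  P7: BloodPressure <- Smoking -> Age -> Diet -> AlcoholUse
  P8: BloodPressure <- Smoking -> AlcoholUse
Condition 1 (no descendant of BloodPressure in the set): holds — descendants of BloodPressure are {AlcoholUse, Cholesterol}; none are in {Smoking}.
Condition 2 (every backdoor path blocked by {Smoking}):
  P1: blocked at fork node Smoking ∈ conditioning set.
  P2: blocked at fork node Smoking ∈ conditioning set.
  P3: blocked at fork node Smoking ∈ conditioning set.
  P4: blocked at fork node Smoking ∈ conditioning set.
  P5: blocked at fork node Smoking ∈ conditioning set.
  P6: blocked at fork node Smoking ∈ conditioning set.
  P7: blocked at fork node Smoking ∈ conditioning set.
  P8: blocked at fork node Smoking ∈ conditioning set.
{Smoking} satisfies the backdoor criterion.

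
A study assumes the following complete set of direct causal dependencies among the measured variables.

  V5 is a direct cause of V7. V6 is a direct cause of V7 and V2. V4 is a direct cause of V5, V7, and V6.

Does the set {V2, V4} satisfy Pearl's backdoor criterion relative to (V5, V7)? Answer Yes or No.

Backdoor paths from V5 to V7 (paths whose first edge points into V5):
  P1: V5 <- V4 -> V6 -> V7
  P2: V5 <- V4 -> V7
Condition 1 (no descendant of V5 in the set): holds — descendants of V5 are {V7}; none are in {V2, V4}.
Condition 2 (every backdoor path blocked by {V2, V4}):
  P1: blocked at fork node V4 ∈ conditioning set.
  P2: blocked at fork node V4 ∈ conditioning set.
{V2, V4} satisfies the backdoor criterion.

Yes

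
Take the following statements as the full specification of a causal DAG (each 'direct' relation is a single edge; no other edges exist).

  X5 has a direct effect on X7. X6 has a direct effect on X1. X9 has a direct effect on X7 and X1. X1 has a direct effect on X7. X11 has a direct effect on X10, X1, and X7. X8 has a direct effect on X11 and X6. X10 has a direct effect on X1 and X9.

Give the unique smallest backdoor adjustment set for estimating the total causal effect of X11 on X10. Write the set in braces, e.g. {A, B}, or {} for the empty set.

{}

Variables eligible for adjustment (non-descendants of X11, excluding X11 and X10): {X5, X6, X8}.
Backdoor paths from X11 to X10:
  P1: X11 <- X8 -> X6 -> X1 <- X10
  P2: X11 <- X8 -> X6 -> X1 <- X9 <- X10
  P3: X11 <- X8 -> X6 -> X1 -> X7 <- X9 <- X10
Each backdoor path contains an unconditioned collider, so every path is already blocked with the empty conditioning set:
  P1: blocked at collider X1 (neither it nor any descendant is in the conditioning set).
  P2: blocked at collider X1 (neither it nor any descendant is in the conditioning set).
  P3: blocked at collider X7 (neither it nor any descendant is in the conditioning set).
The empty set is therefore the unique smallest valid set.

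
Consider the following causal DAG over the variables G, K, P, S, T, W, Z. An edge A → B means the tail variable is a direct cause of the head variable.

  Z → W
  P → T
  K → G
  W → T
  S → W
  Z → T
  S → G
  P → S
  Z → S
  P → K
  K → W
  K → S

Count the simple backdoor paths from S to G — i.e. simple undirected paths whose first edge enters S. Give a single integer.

8

A backdoor path from S to G is any simple undirected path whose first edge points into S (i.e. leaves S via a parent).
Parents of S: {K, P, Z}.
Enumerating:
  P1: S <- Z -> W <- K -> G
  P2: S <- Z -> W -> T <- P -> K -> G
  P3: S <- Z -> T <- P -> K -> G
  P4: S <- Z -> T <- W <- K -> G
  P5: S <- P -> K -> G
  P6: S <- P -> T <- Z -> W <- K -> G
  P7: S <- P -> T <- W <- K -> G
  P8: S <- K -> G
That exhausts the simple backdoor paths. Count: 8.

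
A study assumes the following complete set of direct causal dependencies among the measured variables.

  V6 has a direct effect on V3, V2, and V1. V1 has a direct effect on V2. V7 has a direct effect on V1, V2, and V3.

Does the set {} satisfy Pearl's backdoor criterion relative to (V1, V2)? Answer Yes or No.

Backdoor paths from V1 to V2 (paths whose first edge points into V1):
  P1: V1 <- V6 -> V2
  P2: V1 <- V6 -> V3 <- V7 -> V2
  P3: V1 <- V7 -> V2
  P4: V1 <- V7 -> V3 <- V6 -> V2
Condition 1 (no descendant of V1 in the set): holds — descendants of V1 are {V2}; none are in {}.
Condition 2 (every backdoor path blocked by {}):
  P1: open — no interior node is in the conditioning set.
  P2: blocked at collider V3 (neither it nor any descendant is in the conditioning set).
  P3: open — no interior node is in the conditioning set.
  P4: blocked at collider V3 (neither it nor any descendant is in the conditioning set).
{} does not satisfy the backdoor criterion.

No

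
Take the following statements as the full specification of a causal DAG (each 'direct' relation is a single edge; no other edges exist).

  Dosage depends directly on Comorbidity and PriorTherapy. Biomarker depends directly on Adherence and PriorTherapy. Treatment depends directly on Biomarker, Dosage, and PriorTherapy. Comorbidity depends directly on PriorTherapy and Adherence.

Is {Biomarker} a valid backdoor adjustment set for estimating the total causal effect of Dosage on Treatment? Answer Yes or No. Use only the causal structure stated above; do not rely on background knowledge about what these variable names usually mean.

Backdoor paths from Dosage to Treatment (paths whose first edge points into Dosage):
  P1: Dosage <- PriorTherapy -> Comorbidity <- Adherence -> Biomarker -> Treatment
  P2: Dosage <- PriorTherapy -> Biomarker -> Treatment
  P3: Dosage <- PriorTherapy -> Treatment
  P4: Dosage <- Comorbidity <- PriorTherapy -> Biomarker -> Treatment
  P5: Dosage <- Comorbidity <- PriorTherapy -> Treatment
  P6: Dosage <- Comorbidity <- Adherence -> Biomarker <- PriorTherapy -> Treatment
  P7: Dosage <- Comorbidity <- Adherence -> Biomarker -> Treatment
Condition 1 (no descendant of Dosage in the set): holds — descendants of Dosage are {Treatment}; none are in {Biomarker}.
Condition 2 (every backdoor path blocked by {Biomarker}):
  P1: blocked at collider Comorbidity (neither it nor any descendant is in the conditioning set).
  P2: blocked at chain node Biomarker ∈ conditioning set.
  P3: open — no interior node is in the conditioning set.
  P4: blocked at chain node Biomarker ∈ conditioning set.
  P5: open — no interior node is in the conditioning set.
  P6: open — collider(s) Biomarker are conditioned on (or have a conditioned descendant) and no non-collider on the path is in the set.
  P7: blocked at chain node Biomarker ∈ conditioning set.
{Biomarker} does not satisfy the backdoor criterion.

No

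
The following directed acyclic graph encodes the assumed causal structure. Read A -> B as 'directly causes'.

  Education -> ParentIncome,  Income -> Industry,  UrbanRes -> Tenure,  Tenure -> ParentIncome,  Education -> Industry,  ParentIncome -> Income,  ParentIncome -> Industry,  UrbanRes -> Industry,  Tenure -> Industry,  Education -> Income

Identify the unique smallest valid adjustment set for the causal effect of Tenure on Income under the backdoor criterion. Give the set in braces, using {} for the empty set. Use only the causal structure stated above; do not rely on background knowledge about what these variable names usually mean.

Variables eligible for adjustment (non-descendants of Tenure, excluding Tenure and Income): {Education, UrbanRes}.
Backdoor paths from Tenure to Income:
  P1: Tenure <- UrbanRes -> Industry <- Education -> ParentIncome -> Income
  P2: Tenure <- UrbanRes -> Industry <- Education -> Income
  P3: Tenure <- UrbanRes -> Industry <- ParentIncome <- Education -> Income
  P4: Tenure <- UrbanRes -> Industry <- ParentIncome -> Income
  P5: Tenure <- UrbanRes -> Industry <- Income
Each backdoor path contains an unconditioned collider, so every path is already blocked with the empty conditioning set:
  P1: blocked at collider Industry (neither it nor any descendant is in the conditioning set).
  P2: blocked at collider Industry (neither it nor any descendant is in the conditioning set).
  P3: blocked at collider Industry (neither it nor any descendant is in the conditioning set).
  P4: blocked at collider Industry (neither it nor any descendant is in the conditioning set).
  P5: blocked at collider Industry (neither it nor any descendant is in the conditioning set).
The empty set is therefore the unique smallest valid set.

{}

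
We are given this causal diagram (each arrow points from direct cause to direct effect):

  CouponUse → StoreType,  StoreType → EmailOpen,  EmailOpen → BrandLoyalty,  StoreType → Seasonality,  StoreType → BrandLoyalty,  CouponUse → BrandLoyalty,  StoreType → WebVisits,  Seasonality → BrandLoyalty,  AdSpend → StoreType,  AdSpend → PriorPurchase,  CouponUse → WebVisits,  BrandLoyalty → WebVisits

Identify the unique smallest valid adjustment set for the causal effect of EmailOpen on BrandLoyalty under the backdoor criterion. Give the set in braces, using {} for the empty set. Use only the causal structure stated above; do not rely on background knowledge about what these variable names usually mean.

{StoreType}

Variables eligible for adjustment (non-descendants of EmailOpen, excluding EmailOpen and BrandLoyalty): {AdSpend, CouponUse, PriorPurchase, Seasonality, StoreType}.
Backdoor paths from EmailOpen to BrandLoyalty:
  P1: EmailOpen <- StoreType <- CouponUse -> BrandLoyalty
  P2: EmailOpen <- StoreType <- CouponUse -> WebVisits <- BrandLoyalty
  P3: EmailOpen <- StoreType -> Seasonality -> BrandLoyalty
  P4: EmailOpen <- StoreType -> BrandLoyalty
  P5: EmailOpen <- StoreType -> WebVisits <- CouponUse -> BrandLoyalty
  P6: EmailOpen <- StoreType -> WebVisits <- BrandLoyalty
The empty set is not sufficient: P1 (EmailOpen <- StoreType <- CouponUse -> BrandLoyalty) has no collider blocking it and no conditioned non-collider, so it is open.
Try {StoreType}:
  P1: blocked at chain node StoreType ∈ conditioning set.
  P2: blocked at chain node StoreType ∈ conditioning set.
  P3: blocked at fork node StoreType ∈ conditioning set.
  P4: blocked at fork node StoreType ∈ conditioning set.
  P5: blocked at fork node StoreType ∈ conditioning set.
  P6: blocked at fork node StoreType ∈ conditioning set.
{StoreType} contains no descendant of EmailOpen and blocks every backdoor path.
No other singleton works — e.g. {CouponUse} leaves P3 open — so {StoreType} is the unique smallest valid adjustment set.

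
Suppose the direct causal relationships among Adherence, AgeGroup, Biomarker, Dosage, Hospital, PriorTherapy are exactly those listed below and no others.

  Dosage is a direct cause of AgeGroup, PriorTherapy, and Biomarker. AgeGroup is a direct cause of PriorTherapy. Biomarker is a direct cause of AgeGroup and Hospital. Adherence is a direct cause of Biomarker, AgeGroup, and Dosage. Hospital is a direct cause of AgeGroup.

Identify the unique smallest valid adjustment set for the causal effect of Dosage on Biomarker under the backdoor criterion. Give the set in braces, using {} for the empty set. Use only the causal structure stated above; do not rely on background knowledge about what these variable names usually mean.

{Adherence}

Variables eligible for adjustment (non-descendants of Dosage, excluding Dosage and Biomarker): {Adherence}.
Backdoor paths from Dosage to Biomarker:
  P1: Dosage <- Adherence -> Biomarker
  P2: Dosage <- Adherence -> AgeGroup <- Biomarker
  P3: Dosage <- Adherence -> AgeGroup <- Hospital <- Biomarker
The empty set is not sufficient: P1 (Dosage <- Adherence -> Biomarker) has no collider blocking it and no conditioned non-collider, so it is open.
Try {Adherence}:
  P1: blocked at fork node Adherence ∈ conditioning set.
  P2: blocked at fork node Adherence ∈ conditioning set.
  P3: blocked at fork node Adherence ∈ conditioning set.
{Adherence} contains no descendant of Dosage and blocks every backdoor path.
{Adherence} is the unique smallest valid adjustment set.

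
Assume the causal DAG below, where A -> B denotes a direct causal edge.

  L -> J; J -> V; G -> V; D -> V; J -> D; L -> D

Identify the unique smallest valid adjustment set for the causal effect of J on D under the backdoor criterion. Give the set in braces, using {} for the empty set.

Variables eligible for adjustment (non-descendants of J, excluding J and D): {G, L}.
Backdoor paths from J to D:
  P1: J <- L -> D
The empty set is not sufficient: P1 (J <- L -> D) has no collider blocking it and no conditioned non-collider, so it is open.
Try {L}:
  P1: blocked at fork node L ∈ conditioning set.
{L} contains no descendant of J and blocks every backdoor path.
No other singleton works — e.g. {G} leaves P1 open — so {L} is the unique smallest valid adjustment set.

{L}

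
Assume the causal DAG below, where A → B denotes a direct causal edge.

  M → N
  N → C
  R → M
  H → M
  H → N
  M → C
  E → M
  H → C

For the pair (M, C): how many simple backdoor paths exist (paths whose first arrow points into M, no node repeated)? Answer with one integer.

2

A backdoor path from M to C is any simple undirected path whose first edge points into M (i.e. leaves M via a parent).
Parents of M: {E, H, R}.
Enumerating:
  P1: M <- H -> N -> C
  P2: M <- H -> C
That exhausts the simple backdoor paths. Count: 2.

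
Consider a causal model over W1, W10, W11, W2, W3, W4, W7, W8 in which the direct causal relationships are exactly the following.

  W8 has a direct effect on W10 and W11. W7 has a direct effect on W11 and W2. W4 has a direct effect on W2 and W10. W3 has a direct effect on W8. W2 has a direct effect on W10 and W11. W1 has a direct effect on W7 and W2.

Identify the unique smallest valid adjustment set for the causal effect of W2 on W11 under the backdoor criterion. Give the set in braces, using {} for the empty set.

{W7}

Variables eligible for adjustment (non-descendants of W2, excluding W2 and W11): {W1, W3, W4, W7, W8}.
Backdoor paths from W2 to W11:
  P1: W2 <- W1 -> W7 -> W11
  P2: W2 <- W4 -> W10 <- W8 -> W11
  P3: W2 <- W7 -> W11
The empty set is not sufficient: P1 (W2 <- W1 -> W7 -> W11) has no collider blocking it and no conditioned non-collider, so it is open.
Try {W7}:
  P1: blocked at chain node W7 ∈ conditioning set.
  P2: blocked at collider W10 (neither it nor any descendant is in the conditioning set).
  P3: blocked at fork node W7 ∈ conditioning set.
{W7} contains no descendant of W2 and blocks every backdoor path.
No other singleton works — e.g. {W1} leaves P3 open — so {W7} is the unique smallest valid adjustment set.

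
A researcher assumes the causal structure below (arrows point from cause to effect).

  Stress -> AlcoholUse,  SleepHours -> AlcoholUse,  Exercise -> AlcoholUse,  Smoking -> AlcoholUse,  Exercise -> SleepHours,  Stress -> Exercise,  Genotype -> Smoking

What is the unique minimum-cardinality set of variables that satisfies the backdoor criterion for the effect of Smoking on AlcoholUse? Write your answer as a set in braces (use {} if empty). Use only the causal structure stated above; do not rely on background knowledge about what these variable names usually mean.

{}

Variables eligible for adjustment (non-descendants of Smoking, excluding Smoking and AlcoholUse): {Exercise, Genotype, SleepHours, Stress}.
Backdoor paths from Smoking to AlcoholUse:
  (none)
With no backdoor paths the empty set already satisfies the criterion, and it is trivially minimal.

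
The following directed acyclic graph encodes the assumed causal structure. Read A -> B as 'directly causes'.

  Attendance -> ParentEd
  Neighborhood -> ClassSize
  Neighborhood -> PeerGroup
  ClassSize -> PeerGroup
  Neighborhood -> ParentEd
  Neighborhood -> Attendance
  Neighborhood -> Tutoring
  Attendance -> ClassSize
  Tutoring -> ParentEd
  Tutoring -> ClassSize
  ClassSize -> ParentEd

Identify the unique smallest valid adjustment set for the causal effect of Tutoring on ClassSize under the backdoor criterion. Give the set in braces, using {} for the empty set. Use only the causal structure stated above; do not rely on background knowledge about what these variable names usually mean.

{Neighborhood}

Variables eligible for adjustment (non-descendants of Tutoring, excluding Tutoring and ClassSize): {Attendance, Neighborhood}.
Backdoor paths from Tutoring to ClassSize:
  P1: Tutoring <- Neighborhood -> Attendance -> ClassSize
  P2: Tutoring <- Neighborhood -> Attendance -> ParentEd <- ClassSize
  P3: Tutoring <- Neighborhood -> ClassSize
  P4: Tutoring <- Neighborhood -> PeerGroup <- ClassSize
  P5: Tutoring <- Neighborhood -> ParentEd <- Attendance -> ClassSize
  P6: Tutoring <- Neighborhood -> ParentEd <- ClassSize
The empty set is not sufficient: P1 (Tutoring <- Neighborhood -> Attendance -> ClassSize) has no collider blocking it and no conditioned non-collider, so it is open.
Try {Neighborhood}:
  P1: blocked at fork node Neighborhood ∈ conditioning set.
  P2: blocked at fork node Neighborhood ∈ conditioning set.
  P3: blocked at fork node Neighborhood ∈ conditioning set.
  P4: blocked at fork node Neighborhood ∈ conditioning set.
  P5: blocked at fork node Neighborhood ∈ conditioning set.
  P6: blocked at fork node Neighborhood ∈ conditioning set.
{Neighborhood} contains no descendant of Tutoring and blocks every backdoor path.
No other singleton works — e.g. {Attendance} leaves P3 open — so {Neighborhood} is the unique smallest valid adjustment set.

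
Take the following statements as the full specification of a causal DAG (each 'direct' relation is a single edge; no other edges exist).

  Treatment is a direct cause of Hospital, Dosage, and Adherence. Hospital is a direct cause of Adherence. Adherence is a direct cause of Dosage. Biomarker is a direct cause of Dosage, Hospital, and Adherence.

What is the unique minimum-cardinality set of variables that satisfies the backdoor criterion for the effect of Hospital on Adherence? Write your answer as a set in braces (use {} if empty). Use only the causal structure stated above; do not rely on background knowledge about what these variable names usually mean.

Variables eligible for adjustment (non-descendants of Hospital, excluding Hospital and Adherence): {Biomarker, Treatment}.
Backdoor paths from Hospital to Adherence:
  P1: Hospital <- Treatment -> Adherence
  P2: Hospital <- Treatment -> Dosage <- Biomarker -> Adherence
  P3: Hospital <- Treatment -> Dosage <- Adherence
  P4: Hospital <- Biomarker -> Adherence
  P5: Hospital <- Biomarker -> Dosage <- Treatment -> Adherence
  P6: Hospital <- Biomarker -> Dosage <- Adherence
The empty set is not sufficient: P1 (Hospital <- Treatment -> Adherence) has no collider blocking it and no conditioned non-collider, so it is open.
Try {Biomarker, Treatment}:
  P1: blocked at fork node Treatment ∈ conditioning set.
  P2: blocked at fork node Treatment ∈ conditioning set.
  P3: blocked at fork node Treatment ∈ conditioning set.
  P4: blocked at fork node Biomarker ∈ conditioning set.
  P5: blocked at fork node Biomarker ∈ conditioning set.
  P6: blocked at fork node Biomarker ∈ conditioning set.
{Biomarker, Treatment} contains no descendant of Hospital and blocks every backdoor path.
Every element of {Biomarker, Treatment} is needed (dropping Biomarker leaves P4 open; dropping Treatment leaves P1 open), so no proper subset is valid.
Among all size-2 subsets of the eligible variables, only {Biomarker, Treatment} blocks every backdoor path, so it is the unique smallest valid adjustment set.

{Biomarker, Treatment}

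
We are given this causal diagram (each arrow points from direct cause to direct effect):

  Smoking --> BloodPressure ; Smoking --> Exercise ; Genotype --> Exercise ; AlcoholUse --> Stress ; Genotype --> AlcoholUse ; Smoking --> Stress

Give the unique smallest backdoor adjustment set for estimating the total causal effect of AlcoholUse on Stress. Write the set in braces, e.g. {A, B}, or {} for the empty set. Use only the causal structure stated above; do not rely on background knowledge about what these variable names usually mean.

Variables eligible for adjustment (non-descendants of AlcoholUse, excluding AlcoholUse and Stress): {BloodPressure, Exercise, Genotype, Smoking}.
Backdoor paths from AlcoholUse to Stress:
  P1: AlcoholUse <- Genotype -> Exercise <- Smoking -> Stress
Each backdoor path contains an unconditioned collider, so every path is already blocked with the empty conditioning set:
  P1: blocked at collider Exercise (neither it nor any descendant is in the conditioning set).
The empty set is therefore the unique smallest valid set.

{}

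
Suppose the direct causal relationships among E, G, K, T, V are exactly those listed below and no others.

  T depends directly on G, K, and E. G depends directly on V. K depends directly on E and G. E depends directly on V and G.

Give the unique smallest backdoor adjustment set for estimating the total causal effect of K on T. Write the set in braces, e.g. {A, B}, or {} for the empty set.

{E, G}

Variables eligible for adjustment (non-descendants of K, excluding K and T): {E, G, V}.
Backdoor paths from K to T:
  P1: K <- G <- V -> E -> T
  P2: K <- G -> E -> T
  P3: K <- G -> T
  P4: K <- E <- V -> G -> T
  P5: K <- E <- G -> T
  P6: K <- E -> T
The empty set is not sufficient: P1 (K <- G <- V -> E -> T) has no collider blocking it and no conditioned non-collider, so it is open.
Try {E, G}:
  P1: blocked at chain node G ∈ conditioning set.
  P2: blocked at fork node G ∈ conditioning set.
  P3: blocked at fork node G ∈ conditioning set.
  P4: blocked at chain node E ∈ conditioning set.
  P5: blocked at chain node E ∈ conditioning set.
  P6: blocked at fork node E ∈ conditioning set.
{E, G} contains no descendant of K and blocks every backdoor path.
Every element of {E, G} is needed (dropping E leaves P6 open; dropping G leaves P3 open), so no proper subset is valid.
Among all size-2 subsets of the eligible variables, only {E, G} blocks every backdoor path, so it is the unique smallest valid adjustment set.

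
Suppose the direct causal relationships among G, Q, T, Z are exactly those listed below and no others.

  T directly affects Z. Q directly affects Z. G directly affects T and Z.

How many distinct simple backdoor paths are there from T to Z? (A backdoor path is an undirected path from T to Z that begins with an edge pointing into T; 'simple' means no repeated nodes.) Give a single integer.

1

A backdoor path from T to Z is any simple undirected path whose first edge points into T (i.e. leaves T via a parent).
Parents of T: {G}.
Enumerating:
  P1: T <- G -> Z
That exhausts the simple backdoor paths. Count: 1.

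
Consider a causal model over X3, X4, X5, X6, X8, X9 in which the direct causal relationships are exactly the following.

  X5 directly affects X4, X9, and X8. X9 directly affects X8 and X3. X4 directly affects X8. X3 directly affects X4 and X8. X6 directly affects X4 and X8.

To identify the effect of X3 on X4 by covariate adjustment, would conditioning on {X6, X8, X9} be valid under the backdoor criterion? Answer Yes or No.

No

Backdoor paths from X3 to X4 (paths whose first edge points into X3):
  P1: X3 <- X9 <- X5 -> X4
  P2: X3 <- X9 <- X5 -> X8 <- X6 -> X4
  P3: X3 <- X9 <- X5 -> X8 <- X4
  P4: X3 <- X9 -> X8 <- X5 -> X4
  P5: X3 <- X9 -> X8 <- X6 -> X4
  P6: X3 <- X9 -> X8 <- X4
Condition 1 (no descendant of X3 in the set): FAILS — X8 is a descendant of X3.
Condition 2 (every backdoor path blocked by {X6, X8, X9}):
  P1: blocked at chain node X9 ∈ conditioning set.
  P2: blocked at chain node X9 ∈ conditioning set.
  P3: blocked at chain node X9 ∈ conditioning set.
  P4: blocked at fork node X9 ∈ conditioning set.
  P5: blocked at fork node X9 ∈ conditioning set.
  P6: blocked at fork node X9 ∈ conditioning set.
{X6, X8, X9} does not satisfy the backdoor criterion.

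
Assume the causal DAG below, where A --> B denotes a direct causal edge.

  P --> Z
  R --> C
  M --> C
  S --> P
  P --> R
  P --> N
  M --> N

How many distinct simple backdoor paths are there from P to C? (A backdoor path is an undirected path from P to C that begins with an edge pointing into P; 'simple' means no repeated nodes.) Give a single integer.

A backdoor path from P to C is any simple undirected path whose first edge points into P (i.e. leaves P via a parent).
Parents of P: {S}.
No simple path from any parent of P reaches C without revisiting P, so there are no backdoor paths.

0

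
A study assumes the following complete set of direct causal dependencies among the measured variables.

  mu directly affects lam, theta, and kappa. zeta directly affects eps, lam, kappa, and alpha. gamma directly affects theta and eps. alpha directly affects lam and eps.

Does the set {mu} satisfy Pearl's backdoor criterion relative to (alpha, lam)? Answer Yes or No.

No

Backdoor paths from alpha to lam (paths whose first edge points into alpha):
  P1: alpha <- zeta -> kappa <- mu -> lam
  P2: alpha <- zeta -> eps <- gamma -> theta <- mu -> lam
  P3: alpha <- zeta -> lam
Condition 1 (no descendant of alpha in the set): holds — descendants of alpha are {eps, lam}; none are in {mu}.
Condition 2 (every backdoor path blocked by {mu}):
  P1: blocked at collider kappa (neither it nor any descendant is in the conditioning set).
  P2: blocked at collider eps (neither it nor any descendant is in the conditioning set).
  P3: open — no interior node is in the conditioning set.
{mu} does not satisfy the backdoor criterion.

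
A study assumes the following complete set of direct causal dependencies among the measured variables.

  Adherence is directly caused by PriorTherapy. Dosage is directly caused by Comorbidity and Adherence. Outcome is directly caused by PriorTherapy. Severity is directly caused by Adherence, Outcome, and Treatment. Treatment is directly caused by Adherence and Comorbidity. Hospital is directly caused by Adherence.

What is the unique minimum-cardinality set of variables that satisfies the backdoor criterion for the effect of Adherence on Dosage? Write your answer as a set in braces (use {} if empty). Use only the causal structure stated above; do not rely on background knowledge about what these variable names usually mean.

{}

Variables eligible for adjustment (non-descendants of Adherence, excluding Adherence and Dosage): {Comorbidity, Outcome, PriorTherapy}.
Backdoor paths from Adherence to Dosage:
  P1: Adherence <- PriorTherapy -> Outcome -> Severity <- Treatment <- Comorbidity -> Dosage
Each backdoor path contains an unconditioned collider, so every path is already blocked with the empty conditioning set:
  P1: blocked at collider Severity (neither it nor any descendant is in the conditioning set).
The empty set is therefore the unique smallest valid set.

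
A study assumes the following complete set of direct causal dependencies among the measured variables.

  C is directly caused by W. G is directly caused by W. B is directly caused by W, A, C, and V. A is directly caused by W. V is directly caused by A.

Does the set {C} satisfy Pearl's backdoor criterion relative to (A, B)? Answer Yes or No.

Backdoor paths from A to B (paths whose first edge points into A):
  P1: A <- W -> C -> B
  P2: A <- W -> B
Condition 1 (no descendant of A in the set): holds — descendants of A are {B, V}; none are in {C}.
Condition 2 (every backdoor path blocked by {C}):
  P1: blocked at chain node C ∈ conditioning set.
  P2: open — no interior node is in the conditioning set.
{C} does not satisfy the backdoor criterion.

No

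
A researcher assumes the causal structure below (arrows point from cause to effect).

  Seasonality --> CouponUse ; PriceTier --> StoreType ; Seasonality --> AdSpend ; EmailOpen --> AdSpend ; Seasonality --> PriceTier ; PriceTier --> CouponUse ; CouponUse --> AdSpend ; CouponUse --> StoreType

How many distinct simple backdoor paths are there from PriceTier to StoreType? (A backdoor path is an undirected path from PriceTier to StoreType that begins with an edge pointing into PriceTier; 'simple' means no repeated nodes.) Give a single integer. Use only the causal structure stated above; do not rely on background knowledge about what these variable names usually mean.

A backdoor path from PriceTier to StoreType is any simple undirected path whose first edge points into PriceTier (i.e. leaves PriceTier via a parent).
Parents of PriceTier: {Seasonality}.
Enumerating:
  P1: PriceTier <- Seasonality -> CouponUse -> StoreType
  P2: PriceTier <- Seasonality -> AdSpend <- CouponUse -> StoreType
That exhausts the simple backdoor paths. Count: 2.

2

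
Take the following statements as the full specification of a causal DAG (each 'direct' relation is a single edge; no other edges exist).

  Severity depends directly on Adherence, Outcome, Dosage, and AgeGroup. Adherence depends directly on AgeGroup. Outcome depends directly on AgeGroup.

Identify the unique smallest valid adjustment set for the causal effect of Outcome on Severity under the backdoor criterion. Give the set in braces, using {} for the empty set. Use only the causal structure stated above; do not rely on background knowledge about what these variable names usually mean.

{AgeGroup}

Variables eligible for adjustment (non-descendants of Outcome, excluding Outcome and Severity): {Adherence, AgeGroup, Dosage}.
Backdoor paths from Outcome to Severity:
  P1: Outcome <- AgeGroup -> Adherence -> Severity
  P2: Outcome <- AgeGroup -> Severity
The empty set is not sufficient: P1 (Outcome <- AgeGroup -> Adherence -> Severity) has no collider blocking it and no conditioned non-collider, so it is open.
Try {AgeGroup}:
  P1: blocked at fork node AgeGroup ∈ conditioning set.
  P2: blocked at fork node AgeGroup ∈ conditioning set.
{AgeGroup} contains no descendant of Outcome and blocks every backdoor path.
No other singleton works — e.g. {Dosage} leaves P1 open — so {AgeGroup} is the unique smallest valid adjustment set.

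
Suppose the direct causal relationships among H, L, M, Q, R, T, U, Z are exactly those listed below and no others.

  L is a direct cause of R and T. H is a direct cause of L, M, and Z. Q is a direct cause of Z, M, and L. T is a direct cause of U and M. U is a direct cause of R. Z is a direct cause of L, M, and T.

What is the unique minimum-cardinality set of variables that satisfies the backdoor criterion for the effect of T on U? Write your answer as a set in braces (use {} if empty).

{}

Variables eligible for adjustment (non-descendants of T, excluding T and U): {H, L, Q, Z}.
Backdoor paths from T to U:
  P1: T <- Z <- Q -> L -> R <- U
  P2: T <- Z <- Q -> M <- H -> L -> R <- U
  P3: T <- Z <- H -> L -> R <- U
  P4: T <- Z <- H -> M <- Q -> L -> R <- U
  P5: T <- Z -> L -> R <- U
  P6: T <- Z -> M <- Q -> L -> R <- U
  P7: T <- Z -> M <- H -> L -> R <- U
  P8: T <- L -> R <- U
Each backdoor path contains an unconditioned collider, so every path is already blocked with the empty conditioning set:
  P1: blocked at collider R (neither it nor any descendant is in the conditioning set).
  P2: blocked at collider M (neither it nor any descendant is in the conditioning set).
  P3: blocked at collider R (neither it nor any descendant is in the conditioning set).
  P4: blocked at collider M (neither it nor any descendant is in the conditioning set).
  P5: blocked at collider R (neither it nor any descendant is in the conditioning set).
  P6: blocked at collider M (neither it nor any descendant is in the conditioning set).
  P7: blocked at collider M (neither it nor any descendant is in the conditioning set).
  P8: blocked at collider R (neither it nor any descendant is in the conditioning set).
The empty set is therefore the unique smallest valid set.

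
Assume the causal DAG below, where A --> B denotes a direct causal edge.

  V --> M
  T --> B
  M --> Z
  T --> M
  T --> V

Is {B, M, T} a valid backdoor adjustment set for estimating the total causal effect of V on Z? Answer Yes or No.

No

Backdoor paths from V to Z (paths whose first edge points into V):
  P1: V <- T -> M -> Z
Condition 1 (no descendant of V in the set): FAILS — M is a descendant of V.
Condition 2 (every backdoor path blocked by {B, M, T}):
  P1: blocked at fork node T ∈ conditioning set.
{B, M, T} does not satisfy the backdoor criterion.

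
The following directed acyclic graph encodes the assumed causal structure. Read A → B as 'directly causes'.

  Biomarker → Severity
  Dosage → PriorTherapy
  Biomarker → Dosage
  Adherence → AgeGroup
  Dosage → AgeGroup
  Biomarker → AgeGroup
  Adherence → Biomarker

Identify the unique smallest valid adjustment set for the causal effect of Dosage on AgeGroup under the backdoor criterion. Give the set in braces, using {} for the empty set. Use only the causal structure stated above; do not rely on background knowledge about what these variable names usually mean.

Variables eligible for adjustment (non-descendants of Dosage, excluding Dosage and AgeGroup): {Adherence, Biomarker, Severity}.
Backdoor paths from Dosage to AgeGroup:
  P1: Dosage <- Biomarker <- Adherence -> AgeGroup
  P2: Dosage <- Biomarker -> AgeGroup
The empty set is not sufficient: P1 (Dosage <- Biomarker <- Adherence -> AgeGroup) has no collider blocking it and no conditioned non-collider, so it is open.
Try {Biomarker}:
  P1: blocked at chain node Biomarker ∈ conditioning set.
  P2: blocked at fork node Biomarker ∈ conditioning set.
{Biomarker} contains no descendant of Dosage and blocks every backdoor path.
No other singleton works — e.g. {Adherence} leaves P2 open — so {Biomarker} is the unique smallest valid adjustment set.

{Biomarker}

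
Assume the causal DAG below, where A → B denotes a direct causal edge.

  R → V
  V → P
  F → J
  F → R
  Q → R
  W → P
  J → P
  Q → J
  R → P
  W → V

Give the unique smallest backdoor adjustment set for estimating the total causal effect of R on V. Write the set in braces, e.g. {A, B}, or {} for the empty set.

{}

Variables eligible for adjustment (non-descendants of R, excluding R and V): {F, J, Q, W}.
Backdoor paths from R to V:
  P1: R <- F -> J -> P <- W -> V
  P2: R <- F -> J -> P <- V
  P3: R <- Q -> J -> P <- W -> V
  P4: R <- Q -> J -> P <- V
Each backdoor path contains an unconditioned collider, so every path is already blocked with the empty conditioning set:
  P1: blocked at collider P (neither it nor any descendant is in the conditioning set).
  P2: blocked at collider P (neither it nor any descendant is in the conditioning set).
  P3: blocked at collider P (neither it nor any descendant is in the conditioning set).
  P4: blocked at collider P (neither it nor any descendant is in the conditioning set).
The empty set is therefore the unique smallest valid set.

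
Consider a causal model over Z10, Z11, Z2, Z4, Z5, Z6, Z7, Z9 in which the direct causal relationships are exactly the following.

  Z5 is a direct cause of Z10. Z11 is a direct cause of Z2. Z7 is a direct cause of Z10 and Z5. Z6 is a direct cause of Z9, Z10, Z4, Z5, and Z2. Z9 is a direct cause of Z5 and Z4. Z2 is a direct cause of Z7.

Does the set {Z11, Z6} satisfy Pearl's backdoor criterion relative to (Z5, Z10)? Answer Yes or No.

Backdoor paths from Z5 to Z10 (paths whose first edge points into Z5):
  P1: Z5 <- Z6 -> Z2 -> Z7 -> Z10
  P2: Z5 <- Z6 -> Z10
  P3: Z5 <- Z7 <- Z2 <- Z6 -> Z10
  P4: Z5 <- Z7 -> Z10
  P5: Z5 <- Z9 <- Z6 -> Z2 -> Z7 -> Z10
  P6: Z5 <- Z9 <- Z6 -> Z10
  P7: Z5 <- Z9 -> Z4 <- Z6 -> Z2 -> Z7 -> Z10
  P8: Z5 <- Z9 -> Z4 <- Z6 -> Z10
Condition 1 (no descendant of Z5 in the set): holds — descendants of Z5 are {Z10}; none are in {Z11, Z6}.
Condition 2 (every backdoor path blocked by {Z11, Z6}):
  P1: blocked at fork node Z6 ∈ conditioning set.
  P2: blocked at fork node Z6 ∈ conditioning set.
  P3: blocked at fork node Z6 ∈ conditioning set.
  P4: open — no interior node is in the conditioning set.
  P5: blocked at fork node Z6 ∈ conditioning set.
  P6: blocked at fork node Z6 ∈ conditioning set.
  P7: blocked at collider Z4 (neither it nor any descendant is in the conditioning set).
  P8: blocked at collider Z4 (neither it nor any descendant is in the conditioning set).
{Z11, Z6} does not satisfy the backdoor criterion.

No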